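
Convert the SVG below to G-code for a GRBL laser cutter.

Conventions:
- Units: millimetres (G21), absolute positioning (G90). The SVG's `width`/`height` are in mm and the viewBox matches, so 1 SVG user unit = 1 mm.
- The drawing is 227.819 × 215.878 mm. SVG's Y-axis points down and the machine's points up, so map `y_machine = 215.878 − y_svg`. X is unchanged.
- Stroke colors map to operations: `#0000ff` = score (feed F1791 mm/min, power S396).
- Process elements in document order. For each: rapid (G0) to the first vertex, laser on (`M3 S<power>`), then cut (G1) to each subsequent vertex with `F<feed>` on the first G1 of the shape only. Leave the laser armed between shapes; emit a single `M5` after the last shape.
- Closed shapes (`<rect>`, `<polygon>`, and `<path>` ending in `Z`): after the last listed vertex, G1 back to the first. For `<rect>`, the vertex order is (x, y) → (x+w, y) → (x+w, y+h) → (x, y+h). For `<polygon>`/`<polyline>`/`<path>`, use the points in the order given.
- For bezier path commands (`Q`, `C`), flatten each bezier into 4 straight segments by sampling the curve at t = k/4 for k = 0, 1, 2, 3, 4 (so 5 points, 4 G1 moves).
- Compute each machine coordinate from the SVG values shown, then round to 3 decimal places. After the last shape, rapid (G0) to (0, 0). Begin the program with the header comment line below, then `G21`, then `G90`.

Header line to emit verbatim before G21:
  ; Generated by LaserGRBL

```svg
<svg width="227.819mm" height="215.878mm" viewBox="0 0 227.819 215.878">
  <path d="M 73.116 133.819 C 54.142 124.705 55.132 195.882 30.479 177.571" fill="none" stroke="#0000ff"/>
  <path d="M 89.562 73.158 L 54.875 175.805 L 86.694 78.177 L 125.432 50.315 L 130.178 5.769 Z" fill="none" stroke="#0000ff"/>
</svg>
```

viewBox `0 0 227.819 215.878` with mm width/height → 1 unit = 1 mm. Flip: y_m = 215.878 − y_svg.

**Shape 1** — `<path>` cubic bezier, stroke `#0000ff` → score (S396, F1791). Control points (SVG): P0=(73.116,133.819), P1=(54.142,124.705), P2=(55.132,195.882), P3=(30.479,177.571); sampled at t=k/4. Machine vertices: (73.116,82.059) → (61.916,76.493) → (53.927,56.734) → (44.873,38.700) → (30.479,38.307). Open path.

**Shape 2** — `<path>` closed polygon, stroke `#0000ff` → score (S396, F1791). Machine vertices: (89.562,142.720) → (54.875,40.073) → (86.694,137.701) → (125.432,165.563) → (130.178,210.109) → (89.562,142.720). Closed: final G1 returns to the first vertex.

; Generated by LaserGRBL
G21
G90
G0 X73.116 Y82.059
M3 S396
G1 X61.916 Y76.493 F1791
G1 X53.927 Y56.734
G1 X44.873 Y38.700
G1 X30.479 Y38.307
G0 X89.562 Y142.720
M3 S396
G1 X54.875 Y40.073 F1791
G1 X86.694 Y137.701
G1 X125.432 Y165.563
G1 X130.178 Y210.109
G1 X89.562 Y142.720
M5
G0 X0.000 Y0.000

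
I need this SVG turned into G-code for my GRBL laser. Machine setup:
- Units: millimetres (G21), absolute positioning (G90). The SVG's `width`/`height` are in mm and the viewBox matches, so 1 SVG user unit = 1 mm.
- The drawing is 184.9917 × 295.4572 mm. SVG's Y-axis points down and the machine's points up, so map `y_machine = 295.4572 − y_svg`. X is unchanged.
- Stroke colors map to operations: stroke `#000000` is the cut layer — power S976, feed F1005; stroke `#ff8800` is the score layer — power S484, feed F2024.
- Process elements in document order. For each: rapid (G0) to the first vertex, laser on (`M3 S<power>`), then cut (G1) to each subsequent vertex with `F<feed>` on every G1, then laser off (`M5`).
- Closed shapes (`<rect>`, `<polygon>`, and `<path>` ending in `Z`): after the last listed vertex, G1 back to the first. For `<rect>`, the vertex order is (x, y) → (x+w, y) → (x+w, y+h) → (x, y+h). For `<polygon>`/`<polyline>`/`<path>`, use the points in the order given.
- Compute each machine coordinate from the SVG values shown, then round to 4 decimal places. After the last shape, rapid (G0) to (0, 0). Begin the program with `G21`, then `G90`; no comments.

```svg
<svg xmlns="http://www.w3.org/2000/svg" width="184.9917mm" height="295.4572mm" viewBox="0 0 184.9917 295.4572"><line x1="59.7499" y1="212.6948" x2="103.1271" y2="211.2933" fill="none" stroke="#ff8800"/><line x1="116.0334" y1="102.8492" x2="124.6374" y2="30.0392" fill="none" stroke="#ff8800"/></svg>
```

G21
G90
G0 X59.7499 Y82.7624
M3 S484
G1 X103.1271 Y84.1639 F2024
M5
G0 X116.0334 Y192.6080
M3 S484
G1 X124.6374 Y265.4180 F2024
M5
G0 X0.0000 Y0.0000

viewBox `0 0 184.9917 295.4572` with mm width/height → 1 unit = 1 mm. Flip: y_m = 295.4572 − y_svg.

**Shape 1** — `<line>` line segment, stroke `#ff8800` → score (S484, F2024). Machine vertices: (59.7499,82.7624) → (103.1271,84.1639). Open path.

**Shape 2** — `<line>` line segment, stroke `#ff8800` → score (S484, F2024). Machine vertices: (116.0334,192.6080) → (124.6374,265.4180). Open path.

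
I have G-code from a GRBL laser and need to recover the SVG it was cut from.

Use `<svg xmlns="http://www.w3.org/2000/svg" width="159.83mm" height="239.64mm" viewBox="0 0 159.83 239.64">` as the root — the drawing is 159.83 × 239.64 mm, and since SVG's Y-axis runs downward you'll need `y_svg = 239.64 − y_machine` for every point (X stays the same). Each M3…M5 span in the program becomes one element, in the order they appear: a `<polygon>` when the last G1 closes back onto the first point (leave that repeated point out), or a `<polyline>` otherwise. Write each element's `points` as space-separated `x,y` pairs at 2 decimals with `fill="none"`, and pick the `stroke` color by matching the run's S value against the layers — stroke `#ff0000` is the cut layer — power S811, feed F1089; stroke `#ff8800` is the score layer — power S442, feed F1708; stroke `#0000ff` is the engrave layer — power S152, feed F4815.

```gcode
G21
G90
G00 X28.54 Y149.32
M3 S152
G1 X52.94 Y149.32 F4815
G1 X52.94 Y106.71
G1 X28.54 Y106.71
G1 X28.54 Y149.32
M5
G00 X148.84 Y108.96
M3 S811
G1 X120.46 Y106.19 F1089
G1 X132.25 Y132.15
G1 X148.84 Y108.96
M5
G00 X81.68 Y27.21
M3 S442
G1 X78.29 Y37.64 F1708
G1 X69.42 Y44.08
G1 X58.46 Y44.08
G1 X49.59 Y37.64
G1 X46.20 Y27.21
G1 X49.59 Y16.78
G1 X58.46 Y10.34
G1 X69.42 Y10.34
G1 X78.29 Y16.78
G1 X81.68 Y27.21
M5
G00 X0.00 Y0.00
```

<svg xmlns="http://www.w3.org/2000/svg" width="159.83mm" height="239.64mm" viewBox="0 0 159.83 239.64">
  <polygon points="28.54,90.32 52.94,90.32 52.94,132.93 28.54,132.93" fill="none" stroke="#0000ff"/>
  <polygon points="148.84,130.68 120.46,133.45 132.25,107.49" fill="none" stroke="#ff0000"/>
  <polygon points="81.68,212.43 78.29,202.00 69.42,195.56 58.46,195.56 49.59,202.00 46.20,212.43 49.59,222.86 58.46,229.30 69.42,229.30 78.29,222.86" fill="none" stroke="#ff8800"/>
</svg>

Each laser-on run becomes one SVG element. Flip Y back into SVG space with y_svg = 239.64 − y_machine.

Run 1: power S152 maps to stroke `#0000ff` (engrave). The run returns to its start, so emit a `<polygon>` with points (Y-flipped): 28.54,90.32 52.94,90.32 52.94,132.93 28.54,132.93.

Run 2: S811 ⇒ cut layer `#ff0000`. The run returns to its start, so emit a `<polygon>` with points (Y-flipped): 148.84,130.68 120.46,133.45 132.25,107.49.

Run 3: the run's S442 means `#ff8800` (score). The run returns to its start, so emit a `<polygon>` with points (Y-flipped): 81.68,212.43 78.29,202.00 69.42,195.56 58.46,195.56 49.59,202.00 46.20,212.43 49.59,222.86 58.46,229.30 69.42,229.30 78.29,222.86.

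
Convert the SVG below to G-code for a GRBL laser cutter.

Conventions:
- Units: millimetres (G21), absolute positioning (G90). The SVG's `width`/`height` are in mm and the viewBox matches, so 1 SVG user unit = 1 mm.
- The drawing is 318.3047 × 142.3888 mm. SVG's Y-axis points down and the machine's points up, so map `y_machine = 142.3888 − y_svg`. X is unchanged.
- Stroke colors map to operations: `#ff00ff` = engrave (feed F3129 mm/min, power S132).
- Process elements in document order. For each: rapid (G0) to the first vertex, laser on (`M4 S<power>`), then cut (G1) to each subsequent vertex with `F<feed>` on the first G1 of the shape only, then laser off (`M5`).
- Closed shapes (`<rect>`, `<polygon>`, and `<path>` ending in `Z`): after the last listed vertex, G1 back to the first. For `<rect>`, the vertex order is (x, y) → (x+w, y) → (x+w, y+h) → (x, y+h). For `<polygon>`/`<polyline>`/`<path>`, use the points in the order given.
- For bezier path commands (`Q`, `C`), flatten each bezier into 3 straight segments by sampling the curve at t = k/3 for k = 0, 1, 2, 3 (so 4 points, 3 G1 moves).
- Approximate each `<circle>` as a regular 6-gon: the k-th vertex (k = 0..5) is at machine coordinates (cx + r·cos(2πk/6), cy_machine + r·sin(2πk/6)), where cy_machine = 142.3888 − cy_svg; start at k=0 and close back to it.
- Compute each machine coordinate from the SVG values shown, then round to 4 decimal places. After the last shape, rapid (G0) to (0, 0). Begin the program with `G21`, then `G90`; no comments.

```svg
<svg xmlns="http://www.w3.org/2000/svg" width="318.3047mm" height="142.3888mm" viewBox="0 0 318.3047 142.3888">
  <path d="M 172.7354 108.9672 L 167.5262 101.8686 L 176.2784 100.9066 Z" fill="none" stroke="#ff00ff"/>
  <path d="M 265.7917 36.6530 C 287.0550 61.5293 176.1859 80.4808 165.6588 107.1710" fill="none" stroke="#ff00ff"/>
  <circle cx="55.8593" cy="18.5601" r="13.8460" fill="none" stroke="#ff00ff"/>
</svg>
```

G21
G90
G0 X172.7354 Y33.4216
M4 S132
G1 X167.5262 Y40.5202 F3129
G1 X176.2784 Y41.4822
G1 X172.7354 Y33.4216
M5
G0 X265.7917 Y105.7358
M4 S132
G1 X251.6210 Y82.3284 F3129
G1 X201.0231 Y59.8345
G1 X165.6588 Y35.2178
M5
G0 X69.7053 Y123.8287
M4 S132
G1 X62.7823 Y135.8197 F3129
G1 X48.9363 Y135.8197
G1 X42.0133 Y123.8287
G1 X48.9363 Y111.8377
G1 X62.7823 Y111.8377
G1 X69.7053 Y123.8287
M5
G0 X0.0000 Y0.0000

viewBox `0 0 318.3047 142.3888` with mm width/height → 1 unit = 1 mm. Flip: y_m = 142.3888 − y_svg.

**Shape 1** — `<path>` regular polygon, stroke `#ff00ff` → engrave (S132, F3129). Machine vertices: (172.7354,33.4216) → (167.5262,40.5202) → (176.2784,41.4822) → (172.7354,33.4216). Closed: final G1 returns to the first vertex.

**Shape 2** — `<path>` cubic bezier, stroke `#ff00ff` → engrave (S132, F3129). Control points (SVG): P0=(265.7917,36.6530), P1=(287.0550,61.5293), P2=(176.1859,80.4808), P3=(165.6588,107.1710); sampled at t=k/3. Machine vertices: (265.7917,105.7358) → (251.6210,82.3284) → (201.0231,59.8345) → (165.6588,35.2178). Open path.

**Shape 3** — `<circle>` circle, stroke `#ff00ff` → engrave (S132, F3129). Machine vertices: (69.7053,123.8287) → (62.7823,135.8197) → (48.9363,135.8197) → (42.0133,123.8287) → (48.9363,111.8377) → (62.7823,111.8377) → (69.7053,123.8287). Closed: final G1 returns to the first vertex.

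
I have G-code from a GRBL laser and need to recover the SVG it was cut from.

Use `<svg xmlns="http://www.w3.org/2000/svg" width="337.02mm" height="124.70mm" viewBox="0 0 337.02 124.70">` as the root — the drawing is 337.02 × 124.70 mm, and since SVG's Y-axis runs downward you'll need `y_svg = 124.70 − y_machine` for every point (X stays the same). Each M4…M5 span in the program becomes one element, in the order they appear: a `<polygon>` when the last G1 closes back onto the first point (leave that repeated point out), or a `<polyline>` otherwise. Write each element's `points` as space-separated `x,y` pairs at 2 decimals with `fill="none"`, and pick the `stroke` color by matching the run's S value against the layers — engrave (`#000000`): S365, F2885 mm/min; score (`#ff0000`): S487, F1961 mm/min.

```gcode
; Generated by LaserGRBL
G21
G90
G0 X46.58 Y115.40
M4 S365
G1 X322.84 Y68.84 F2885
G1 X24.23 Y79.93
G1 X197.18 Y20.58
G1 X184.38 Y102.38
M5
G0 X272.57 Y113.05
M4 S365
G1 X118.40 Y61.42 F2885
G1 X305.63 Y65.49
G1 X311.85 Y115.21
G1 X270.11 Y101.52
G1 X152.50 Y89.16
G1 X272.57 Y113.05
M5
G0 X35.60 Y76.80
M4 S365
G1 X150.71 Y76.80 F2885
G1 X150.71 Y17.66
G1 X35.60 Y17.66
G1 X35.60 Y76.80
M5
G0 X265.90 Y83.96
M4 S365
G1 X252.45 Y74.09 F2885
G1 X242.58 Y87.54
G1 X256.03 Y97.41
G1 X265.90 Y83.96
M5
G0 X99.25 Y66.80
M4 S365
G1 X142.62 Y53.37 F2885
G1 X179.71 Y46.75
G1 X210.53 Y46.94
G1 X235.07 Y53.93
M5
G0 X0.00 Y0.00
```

<svg xmlns="http://www.w3.org/2000/svg" width="337.02mm" height="124.70mm" viewBox="0 0 337.02 124.70">
  <polyline points="46.58,9.30 322.84,55.86 24.23,44.77 197.18,104.12 184.38,22.32" fill="none" stroke="#000000"/>
  <polygon points="272.57,11.65 118.40,63.28 305.63,59.21 311.85,9.49 270.11,23.18 152.50,35.54" fill="none" stroke="#000000"/>
  <polygon points="35.60,47.90 150.71,47.90 150.71,107.04 35.60,107.04" fill="none" stroke="#000000"/>
  <polygon points="265.90,40.74 252.45,50.61 242.58,37.16 256.03,27.29" fill="none" stroke="#000000"/>
  <polyline points="99.25,57.90 142.62,71.33 179.71,77.95 210.53,77.76 235.07,70.77" fill="none" stroke="#000000"/>
</svg>

Machine Y-up, SVG Y-down with viewBox height 124.70, so y_svg = 124.70 − y_machine; X carries over. Every run uses S365, so all elements get stroke `#000000` (engrave).

Run 1: The run is open, so emit a `<polyline>` with points (Y-flipped): 46.58,9.30 322.84,55.86 24.23,44.77 197.18,104.12 184.38,22.32.

Run 2: The run returns to its start, so emit a `<polygon>` with points (Y-flipped): 272.57,11.65 118.40,63.28 305.63,59.21 311.85,9.49 270.11,23.18 152.50,35.54.

Run 3: The run returns to its start, so emit a `<polygon>` with points (Y-flipped): 35.60,47.90 150.71,47.90 150.71,107.04 35.60,107.04.

Run 4: The run returns to its start, so emit a `<polygon>` with points (Y-flipped): 265.90,40.74 252.45,50.61 242.58,37.16 256.03,27.29.

Run 5: The run is open, so emit a `<polyline>` with points (Y-flipped): 99.25,57.90 142.62,71.33 179.71,77.95 210.53,77.76 235.07,70.77.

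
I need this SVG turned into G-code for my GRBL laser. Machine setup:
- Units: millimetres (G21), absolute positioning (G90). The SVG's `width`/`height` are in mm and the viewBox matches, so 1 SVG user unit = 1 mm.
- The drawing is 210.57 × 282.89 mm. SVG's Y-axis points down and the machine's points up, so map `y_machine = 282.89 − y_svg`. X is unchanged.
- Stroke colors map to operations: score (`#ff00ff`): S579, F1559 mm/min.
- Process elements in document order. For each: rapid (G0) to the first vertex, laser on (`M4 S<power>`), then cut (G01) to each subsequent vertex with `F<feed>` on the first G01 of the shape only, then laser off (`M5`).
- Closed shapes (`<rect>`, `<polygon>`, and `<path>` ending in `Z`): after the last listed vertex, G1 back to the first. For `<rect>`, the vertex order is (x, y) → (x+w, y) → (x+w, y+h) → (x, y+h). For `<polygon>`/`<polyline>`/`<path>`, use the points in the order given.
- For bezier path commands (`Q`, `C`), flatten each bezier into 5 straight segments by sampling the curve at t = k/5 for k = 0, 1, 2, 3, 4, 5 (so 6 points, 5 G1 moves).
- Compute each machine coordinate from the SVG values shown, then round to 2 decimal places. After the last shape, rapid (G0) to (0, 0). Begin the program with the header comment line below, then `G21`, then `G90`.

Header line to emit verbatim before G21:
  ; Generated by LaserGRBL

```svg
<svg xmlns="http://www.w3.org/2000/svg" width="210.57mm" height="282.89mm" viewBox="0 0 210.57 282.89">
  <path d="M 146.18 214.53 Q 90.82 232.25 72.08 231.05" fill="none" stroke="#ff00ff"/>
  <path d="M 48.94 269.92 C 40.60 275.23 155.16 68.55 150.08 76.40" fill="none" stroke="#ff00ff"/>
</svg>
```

viewBox `0 0 210.57 282.89` with mm width/height → 1 unit = 1 mm. Flip: y_m = 282.89 − y_svg.

**Shape 1** — `<path>` quadratic bezier, stroke `#ff00ff` → score (S579, F1559). Control points (SVG): P0=(146.18,214.53), P1=(90.82,232.25), P2=(72.08,231.05); sampled at t=k/5. Machine vertices: (146.18,68.36) → (125.50,62.03) → (107.75,57.21) → (92.93,53.91) → (81.04,52.12) → (72.08,51.84). Open path.

**Shape 2** — `<path>` cubic bezier, stroke `#ff00ff` → score (S579, F1559). Control points (SVG): P0=(48.94,269.92), P1=(40.60,275.23), P2=(155.16,68.55), P3=(150.08,76.40); sampled at t=k/5. Machine vertices: (48.94,12.97) → (56.74,31.81) → (82.40,81.06) → (114.27,140.23) → (140.71,188.87) → (150.08,206.49). Open path.

; Generated by LaserGRBL
G21
G90
G0 X146.18 Y68.36
M4 S579
G01 X125.50 Y62.03 F1559
G01 X107.75 Y57.21
G01 X92.93 Y53.91
G01 X81.04 Y52.12
G01 X72.08 Y51.84
M5
G0 X48.94 Y12.97
M4 S579
G01 X56.74 Y31.81 F1559
G01 X82.40 Y81.06
G01 X114.27 Y140.23
G01 X140.71 Y188.87
G01 X150.08 Y206.49
M5
G0 X0.00 Y0.00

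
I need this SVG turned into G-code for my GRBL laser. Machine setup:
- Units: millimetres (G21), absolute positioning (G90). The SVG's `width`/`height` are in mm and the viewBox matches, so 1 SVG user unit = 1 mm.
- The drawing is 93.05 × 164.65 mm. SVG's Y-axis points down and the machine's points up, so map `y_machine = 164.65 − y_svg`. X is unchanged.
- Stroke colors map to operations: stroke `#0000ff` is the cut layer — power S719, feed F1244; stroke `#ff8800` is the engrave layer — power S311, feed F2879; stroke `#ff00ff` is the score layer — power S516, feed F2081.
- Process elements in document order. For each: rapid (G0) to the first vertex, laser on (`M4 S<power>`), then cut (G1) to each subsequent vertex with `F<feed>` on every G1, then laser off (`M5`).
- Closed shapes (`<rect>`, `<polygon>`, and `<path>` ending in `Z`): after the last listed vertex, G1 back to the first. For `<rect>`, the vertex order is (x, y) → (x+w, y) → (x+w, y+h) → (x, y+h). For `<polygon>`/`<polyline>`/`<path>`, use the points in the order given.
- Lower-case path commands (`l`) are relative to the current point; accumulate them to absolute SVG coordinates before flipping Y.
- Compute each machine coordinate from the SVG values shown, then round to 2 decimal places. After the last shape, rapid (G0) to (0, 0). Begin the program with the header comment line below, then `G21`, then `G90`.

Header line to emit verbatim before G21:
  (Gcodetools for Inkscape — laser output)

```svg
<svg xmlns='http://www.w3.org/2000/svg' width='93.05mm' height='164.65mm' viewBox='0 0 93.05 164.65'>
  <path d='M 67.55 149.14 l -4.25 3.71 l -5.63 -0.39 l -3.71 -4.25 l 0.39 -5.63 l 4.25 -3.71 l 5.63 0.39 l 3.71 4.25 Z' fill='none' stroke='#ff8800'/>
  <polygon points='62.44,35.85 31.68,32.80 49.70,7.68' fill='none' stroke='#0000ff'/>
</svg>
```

Since the viewBox matches the mm dimensions, user units are millimetres directly. The only transform is the Y-flip y_m = 164.65 − y_svg.

Shape 1 is a regular polygon drawn with `<path>`. Its stroke #ff8800 means engrave at S311, F2879. After flipping Y the toolpath is (67.55,15.51) → (63.30,11.80) → (57.67,12.19) → (53.96,16.44) → (54.35,22.07) → (58.60,25.78) → (64.23,25.39) → (67.94,21.14) → (67.55,15.51), returning to the start.

Shape 2 is a regular polygon drawn with `<polygon>`. Its stroke #0000ff means cut at S719, F1244. After flipping Y the toolpath is (62.44,128.80) → (31.68,131.85) → (49.70,156.97) → (62.44,128.80), returning to the start.

(Gcodetools for Inkscape — laser output)
G21
G90
G0 X67.55 Y15.51
M4 S311
G1 X63.30 Y11.80 F2879
G1 X57.67 Y12.19 F2879
G1 X53.96 Y16.44 F2879
G1 X54.35 Y22.07 F2879
G1 X58.60 Y25.78 F2879
G1 X64.23 Y25.39 F2879
G1 X67.94 Y21.14 F2879
G1 X67.55 Y15.51 F2879
M5
G0 X62.44 Y128.80
M4 S719
G1 X31.68 Y131.85 F1244
G1 X49.70 Y156.97 F1244
G1 X62.44 Y128.80 F1244
M5
G0 X0.00 Y0.00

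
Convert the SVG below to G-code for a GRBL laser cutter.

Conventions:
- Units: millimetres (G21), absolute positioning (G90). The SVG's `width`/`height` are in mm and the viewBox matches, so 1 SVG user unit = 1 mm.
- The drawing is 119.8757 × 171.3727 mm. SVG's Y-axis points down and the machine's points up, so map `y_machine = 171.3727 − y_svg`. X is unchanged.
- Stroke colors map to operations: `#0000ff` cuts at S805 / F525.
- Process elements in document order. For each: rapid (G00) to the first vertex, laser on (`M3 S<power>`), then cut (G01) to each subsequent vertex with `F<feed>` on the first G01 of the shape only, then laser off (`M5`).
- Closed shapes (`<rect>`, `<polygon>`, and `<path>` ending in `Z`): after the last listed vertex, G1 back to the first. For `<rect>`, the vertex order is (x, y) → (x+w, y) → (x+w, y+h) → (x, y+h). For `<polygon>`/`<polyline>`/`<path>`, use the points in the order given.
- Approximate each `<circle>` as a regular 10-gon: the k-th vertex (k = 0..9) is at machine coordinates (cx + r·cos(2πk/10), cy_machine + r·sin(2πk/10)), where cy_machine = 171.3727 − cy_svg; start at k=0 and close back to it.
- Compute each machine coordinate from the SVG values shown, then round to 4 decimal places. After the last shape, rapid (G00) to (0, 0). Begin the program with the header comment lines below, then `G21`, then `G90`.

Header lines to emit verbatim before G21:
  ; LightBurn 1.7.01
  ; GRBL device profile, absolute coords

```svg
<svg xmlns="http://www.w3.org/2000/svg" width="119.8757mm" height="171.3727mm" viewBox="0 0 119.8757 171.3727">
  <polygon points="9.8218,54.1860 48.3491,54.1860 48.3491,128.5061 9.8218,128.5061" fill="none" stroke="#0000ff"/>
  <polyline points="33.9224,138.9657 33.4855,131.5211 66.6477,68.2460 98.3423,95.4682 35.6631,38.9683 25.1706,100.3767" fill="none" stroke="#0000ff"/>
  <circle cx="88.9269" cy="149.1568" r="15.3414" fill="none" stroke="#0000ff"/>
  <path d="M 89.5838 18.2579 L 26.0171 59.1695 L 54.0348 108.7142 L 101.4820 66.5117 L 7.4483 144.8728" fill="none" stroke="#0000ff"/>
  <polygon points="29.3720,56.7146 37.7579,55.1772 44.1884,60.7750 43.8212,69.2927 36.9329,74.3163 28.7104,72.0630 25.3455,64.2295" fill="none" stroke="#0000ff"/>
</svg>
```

viewBox `0 0 119.8757 171.3727` with mm width/height → 1 unit = 1 mm. Flip: y_m = 171.3727 − y_svg.

**Shape 1** — `<polygon>` rectangle, stroke `#0000ff` → cut (S805, F525). Machine vertices: (9.8218,117.1867) → (48.3491,117.1867) → (48.3491,42.8666) → (9.8218,42.8666) → (9.8218,117.1867). Closed: final G1 returns to the first vertex.

**Shape 2** — `<polyline>` open polyline, stroke `#0000ff` → cut (S805, F525). Machine vertices: (33.9224,32.4070) → (33.4855,39.8516) → (66.6477,103.1267) → (98.3423,75.9045) → (35.6631,132.4044) → (25.1706,70.9960). Open path.

**Shape 3** — `<circle>` circle, stroke `#0000ff` → cut (S805, F525). Machine vertices: (104.2683,22.2159) → (101.3384,31.2333) → (93.6677,36.8064) → (84.1861,36.8064) → (76.5154,31.2333) → (73.5855,22.2159) → (76.5154,13.1985) → (84.1861,7.6254) → (93.6677,7.6254) → (101.3384,13.1985) → (104.2683,22.2159). Closed: final G1 returns to the first vertex.

**Shape 4** — `<path>` open polyline, stroke `#0000ff` → cut (S805, F525). Machine vertices: (89.5838,153.1148) → (26.0171,112.2032) → (54.0348,62.6585) → (101.4820,104.8610) → (7.4483,26.4999). Open path.

**Shape 5** — `<polygon>` regular polygon, stroke `#0000ff` → cut (S805, F525). Machine vertices: (29.3720,114.6581) → (37.7579,116.1955) → (44.1884,110.5977) → (43.8212,102.0800) → (36.9329,97.0564) → (28.7104,99.3097) → (25.3455,107.1432) → (29.3720,114.6581). Closed: final G1 returns to the first vertex.

; LightBurn 1.7.01
; GRBL device profile, absolute coords
G21
G90
G00 X9.8218 Y117.1867
M3 S805
G01 X48.3491 Y117.1867 F525
G01 X48.3491 Y42.8666
G01 X9.8218 Y42.8666
G01 X9.8218 Y117.1867
M5
G00 X33.9224 Y32.4070
M3 S805
G01 X33.4855 Y39.8516 F525
G01 X66.6477 Y103.1267
G01 X98.3423 Y75.9045
G01 X35.6631 Y132.4044
G01 X25.1706 Y70.9960
M5
G00 X104.2683 Y22.2159
M3 S805
G01 X101.3384 Y31.2333 F525
G01 X93.6677 Y36.8064
G01 X84.1861 Y36.8064
G01 X76.5154 Y31.2333
G01 X73.5855 Y22.2159
G01 X76.5154 Y13.1985
G01 X84.1861 Y7.6254
G01 X93.6677 Y7.6254
G01 X101.3384 Y13.1985
G01 X104.2683 Y22.2159
M5
G00 X89.5838 Y153.1148
M3 S805
G01 X26.0171 Y112.2032 F525
G01 X54.0348 Y62.6585
G01 X101.4820 Y104.8610
G01 X7.4483 Y26.4999
M5
G00 X29.3720 Y114.6581
M3 S805
G01 X37.7579 Y116.1955 F525
G01 X44.1884 Y110.5977
G01 X43.8212 Y102.0800
G01 X36.9329 Y97.0564
G01 X28.7104 Y99.3097
G01 X25.3455 Y107.1432
G01 X29.3720 Y114.6581
M5
G00 X0.0000 Y0.0000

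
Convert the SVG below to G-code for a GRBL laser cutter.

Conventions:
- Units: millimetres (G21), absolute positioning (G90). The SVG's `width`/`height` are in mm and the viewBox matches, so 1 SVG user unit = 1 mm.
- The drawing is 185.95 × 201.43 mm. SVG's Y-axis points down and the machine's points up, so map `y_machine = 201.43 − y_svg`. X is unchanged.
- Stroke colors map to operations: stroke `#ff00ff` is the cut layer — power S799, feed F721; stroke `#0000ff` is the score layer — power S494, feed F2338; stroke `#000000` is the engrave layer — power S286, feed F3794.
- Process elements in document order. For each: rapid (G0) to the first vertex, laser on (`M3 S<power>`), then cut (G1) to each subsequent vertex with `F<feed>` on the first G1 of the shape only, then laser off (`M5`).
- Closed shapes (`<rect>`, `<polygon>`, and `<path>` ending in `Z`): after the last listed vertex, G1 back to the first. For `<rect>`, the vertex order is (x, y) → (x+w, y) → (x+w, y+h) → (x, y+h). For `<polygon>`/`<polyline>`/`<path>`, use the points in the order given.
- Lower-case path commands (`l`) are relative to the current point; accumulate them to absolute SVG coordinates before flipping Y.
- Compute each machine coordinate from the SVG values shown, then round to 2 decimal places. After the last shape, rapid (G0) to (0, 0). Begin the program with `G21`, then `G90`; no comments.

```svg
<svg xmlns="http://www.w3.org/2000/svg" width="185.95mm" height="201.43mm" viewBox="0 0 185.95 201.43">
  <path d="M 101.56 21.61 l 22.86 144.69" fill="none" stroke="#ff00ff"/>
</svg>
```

G21
G90
G0 X101.56 Y179.82
M3 S799
G1 X124.42 Y35.13 F721
M5
G0 X0.00 Y0.00

Since the viewBox matches the mm dimensions, user units are millimetres directly. The only transform is the Y-flip y_m = 201.43 − y_svg.

Shape 1 is a line segment drawn with `<path>`. Its stroke #ff00ff means cut at S799, F721. After flipping Y the toolpath is (101.56,179.82) → (124.42,35.13).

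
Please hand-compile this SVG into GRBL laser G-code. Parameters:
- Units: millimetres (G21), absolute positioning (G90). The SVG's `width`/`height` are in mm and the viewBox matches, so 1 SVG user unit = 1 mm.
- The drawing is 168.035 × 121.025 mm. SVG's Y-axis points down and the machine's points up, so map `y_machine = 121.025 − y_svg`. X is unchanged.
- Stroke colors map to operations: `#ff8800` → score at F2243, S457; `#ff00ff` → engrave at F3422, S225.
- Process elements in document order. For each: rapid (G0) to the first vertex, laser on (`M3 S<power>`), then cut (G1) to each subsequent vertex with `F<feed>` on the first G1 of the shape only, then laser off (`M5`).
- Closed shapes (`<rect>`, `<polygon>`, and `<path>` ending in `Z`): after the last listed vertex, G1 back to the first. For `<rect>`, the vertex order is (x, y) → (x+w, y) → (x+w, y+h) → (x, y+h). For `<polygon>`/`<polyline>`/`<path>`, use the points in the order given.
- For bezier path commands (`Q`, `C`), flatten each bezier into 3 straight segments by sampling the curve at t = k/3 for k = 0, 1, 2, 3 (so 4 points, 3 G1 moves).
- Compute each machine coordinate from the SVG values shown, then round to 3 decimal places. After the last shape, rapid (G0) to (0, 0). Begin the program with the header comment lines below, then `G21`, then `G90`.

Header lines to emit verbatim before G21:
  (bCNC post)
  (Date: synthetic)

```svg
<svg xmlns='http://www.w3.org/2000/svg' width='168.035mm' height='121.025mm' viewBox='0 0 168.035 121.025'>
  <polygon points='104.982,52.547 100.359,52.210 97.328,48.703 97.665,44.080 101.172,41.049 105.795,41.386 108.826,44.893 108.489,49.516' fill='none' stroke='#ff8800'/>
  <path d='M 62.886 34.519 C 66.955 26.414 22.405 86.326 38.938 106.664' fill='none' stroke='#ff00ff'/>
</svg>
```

Since the viewBox matches the mm dimensions, user units are millimetres directly. The only transform is the Y-flip y_m = 121.025 − y_svg.

Shape 1 is a regular polygon drawn with `<polygon>`. Its stroke #ff8800 means score at S457, F2243. After flipping Y the toolpath is (104.982,68.478) → (100.359,68.815) → (97.328,72.322) → (97.665,76.945) → (101.172,79.976) → (105.795,79.639) → (108.826,76.132) → (108.489,71.509) → (104.982,68.478), returning to the start.

Shape 2 is a cubic bezier drawn with `<path>`. Its stroke #ff00ff means engrave at S225, F3422. After flipping Y the toolpath is (62.886,86.506) → (54.812,75.924) → (38.703,43.905) → (38.938,14.361).

(bCNC post)
(Date: synthetic)
G21
G90
G0 X104.982 Y68.478
M3 S457
G1 X100.359 Y68.815 F2243
G1 X97.328 Y72.322
G1 X97.665 Y76.945
G1 X101.172 Y79.976
G1 X105.795 Y79.639
G1 X108.826 Y76.132
G1 X108.489 Y71.509
G1 X104.982 Y68.478
M5
G0 X62.886 Y86.506
M3 S225
G1 X54.812 Y75.924 F3422
G1 X38.703 Y43.905
G1 X38.938 Y14.361
M5
G0 X0.000 Y0.000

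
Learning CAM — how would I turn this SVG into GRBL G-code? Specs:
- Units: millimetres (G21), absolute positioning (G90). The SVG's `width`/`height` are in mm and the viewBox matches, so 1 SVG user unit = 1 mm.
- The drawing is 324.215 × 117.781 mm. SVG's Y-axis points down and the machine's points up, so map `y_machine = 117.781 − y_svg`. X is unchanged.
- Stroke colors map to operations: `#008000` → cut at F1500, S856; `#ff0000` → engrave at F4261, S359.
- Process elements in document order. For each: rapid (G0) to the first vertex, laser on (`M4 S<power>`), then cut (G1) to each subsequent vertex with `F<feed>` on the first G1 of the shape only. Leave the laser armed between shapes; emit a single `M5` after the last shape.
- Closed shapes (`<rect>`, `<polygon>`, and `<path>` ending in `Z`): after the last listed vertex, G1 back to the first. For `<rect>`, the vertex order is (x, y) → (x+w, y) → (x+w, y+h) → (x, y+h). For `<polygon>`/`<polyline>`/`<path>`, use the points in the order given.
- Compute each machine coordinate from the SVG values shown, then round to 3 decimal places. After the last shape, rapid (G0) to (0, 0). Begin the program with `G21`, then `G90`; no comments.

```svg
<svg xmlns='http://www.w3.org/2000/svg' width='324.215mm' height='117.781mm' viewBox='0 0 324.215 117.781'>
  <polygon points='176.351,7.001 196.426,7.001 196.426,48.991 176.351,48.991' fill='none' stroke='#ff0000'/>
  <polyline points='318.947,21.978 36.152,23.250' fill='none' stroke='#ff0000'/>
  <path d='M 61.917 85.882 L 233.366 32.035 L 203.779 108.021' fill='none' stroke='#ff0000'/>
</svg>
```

G21
G90
G0 X176.351 Y110.780
M4 S359
G1 X196.426 Y110.780 F4261
G1 X196.426 Y68.790
G1 X176.351 Y68.790
G1 X176.351 Y110.780
G0 X318.947 Y95.803
M4 S359
G1 X36.152 Y94.531 F4261
G0 X61.917 Y31.899
M4 S359
G1 X233.366 Y85.746 F4261
G1 X203.779 Y9.760
M5
G0 X0.000 Y0.000

1 u = 1 mm; y_m = 117.781 − y.

[1] `<polygon>` rectangle, #ff0000→engrave S359 F4261: (176.351,110.780) → (196.426,110.780) → (196.426,68.790) → (176.351,68.790) → (176.351,110.780) (closed)

[2] `<polyline>` line segment, #ff0000→engrave S359 F4261: (318.947,95.803) → (36.152,94.531)

[3] `<path>` open polyline, #ff0000→engrave S359 F4261: (61.917,31.899) → (233.366,85.746) → (203.779,9.760)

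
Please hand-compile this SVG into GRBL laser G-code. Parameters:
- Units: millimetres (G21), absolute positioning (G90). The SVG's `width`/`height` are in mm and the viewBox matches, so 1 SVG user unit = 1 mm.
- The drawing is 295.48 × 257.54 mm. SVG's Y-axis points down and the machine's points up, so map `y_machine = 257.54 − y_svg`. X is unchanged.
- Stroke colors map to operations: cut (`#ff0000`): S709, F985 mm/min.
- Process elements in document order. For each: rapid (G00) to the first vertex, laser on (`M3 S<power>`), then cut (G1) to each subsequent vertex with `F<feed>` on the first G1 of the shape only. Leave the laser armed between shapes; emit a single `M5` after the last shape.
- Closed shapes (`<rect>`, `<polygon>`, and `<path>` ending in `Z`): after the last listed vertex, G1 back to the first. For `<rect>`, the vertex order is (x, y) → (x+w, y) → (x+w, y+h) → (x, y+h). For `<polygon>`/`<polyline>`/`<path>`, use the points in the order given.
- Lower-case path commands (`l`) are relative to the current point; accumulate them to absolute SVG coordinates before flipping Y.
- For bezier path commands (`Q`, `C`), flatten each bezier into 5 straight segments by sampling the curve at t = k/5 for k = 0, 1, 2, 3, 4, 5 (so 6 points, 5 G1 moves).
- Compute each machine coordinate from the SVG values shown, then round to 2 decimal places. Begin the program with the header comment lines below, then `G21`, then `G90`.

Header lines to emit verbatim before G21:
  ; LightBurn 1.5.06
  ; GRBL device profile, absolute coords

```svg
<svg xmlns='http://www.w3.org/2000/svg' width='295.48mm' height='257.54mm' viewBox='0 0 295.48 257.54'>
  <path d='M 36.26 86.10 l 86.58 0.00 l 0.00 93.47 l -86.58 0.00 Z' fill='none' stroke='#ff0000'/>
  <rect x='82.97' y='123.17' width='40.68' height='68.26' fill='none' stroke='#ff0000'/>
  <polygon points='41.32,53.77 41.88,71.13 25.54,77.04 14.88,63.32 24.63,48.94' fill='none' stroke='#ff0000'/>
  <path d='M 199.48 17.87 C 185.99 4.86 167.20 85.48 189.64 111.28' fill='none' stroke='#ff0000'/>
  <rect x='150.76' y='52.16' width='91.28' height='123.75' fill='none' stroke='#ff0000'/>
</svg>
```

viewBox `0 0 295.48 257.54` with mm width/height → 1 unit = 1 mm. Flip: y_m = 257.54 − y_svg.

**Shape 1** — `<path>` rectangle, stroke `#ff0000` → cut (S709, F985). Machine vertices: (36.26,171.44) → (122.84,171.44) → (122.84,77.97) → (36.26,77.97) → (36.26,171.44). Closed: final G1 returns to the first vertex.

**Shape 2** — `<rect>` rectangle, stroke `#ff0000` → cut (S709, F985). Machine vertices: (82.97,134.37) → (123.65,134.37) → (123.65,66.11) → (82.97,66.11) → (82.97,134.37). Closed: final G1 returns to the first vertex.

**Shape 3** — `<polygon>` regular polygon, stroke `#ff0000` → cut (S709, F985). Machine vertices: (41.32,203.77) → (41.88,186.41) → (25.54,180.50) → (14.88,194.22) → (24.63,208.60) → (41.32,203.77). Closed: final G1 returns to the first vertex.

**Shape 4** — `<path>` cubic bezier, stroke `#ff0000` → cut (S709, F985). Control points (SVG): P0=(199.48,17.87), P1=(185.99,4.86), P2=(167.20,85.48), P3=(189.64,111.28); sampled at t=k/5. Machine vertices: (199.48,239.67) → (191.12,237.43) → (183.73,219.84) → (179.52,194.03) → (180.75,167.13) → (189.64,146.26). Open path.

**Shape 5** — `<rect>` rectangle, stroke `#ff0000` → cut (S709, F985). Machine vertices: (150.76,205.38) → (242.04,205.38) → (242.04,81.63) → (150.76,81.63) → (150.76,205.38). Closed: final G1 returns to the first vertex.

; LightBurn 1.5.06
; GRBL device profile, absolute coords
G21
G90
G00 X36.26 Y171.44
M3 S709
G1 X122.84 Y171.44 F985
G1 X122.84 Y77.97
G1 X36.26 Y77.97
G1 X36.26 Y171.44
G00 X82.97 Y134.37
M3 S709
G1 X123.65 Y134.37 F985
G1 X123.65 Y66.11
G1 X82.97 Y66.11
G1 X82.97 Y134.37
G00 X41.32 Y203.77
M3 S709
G1 X41.88 Y186.41 F985
G1 X25.54 Y180.50
G1 X14.88 Y194.22
G1 X24.63 Y208.60
G1 X41.32 Y203.77
G00 X199.48 Y239.67
M3 S709
G1 X191.12 Y237.43 F985
G1 X183.73 Y219.84
G1 X179.52 Y194.03
G1 X180.75 Y167.13
G1 X189.64 Y146.26
G00 X150.76 Y205.38
M3 S709
G1 X242.04 Y205.38 F985
G1 X242.04 Y81.63
G1 X150.76 Y81.63
G1 X150.76 Y205.38
M5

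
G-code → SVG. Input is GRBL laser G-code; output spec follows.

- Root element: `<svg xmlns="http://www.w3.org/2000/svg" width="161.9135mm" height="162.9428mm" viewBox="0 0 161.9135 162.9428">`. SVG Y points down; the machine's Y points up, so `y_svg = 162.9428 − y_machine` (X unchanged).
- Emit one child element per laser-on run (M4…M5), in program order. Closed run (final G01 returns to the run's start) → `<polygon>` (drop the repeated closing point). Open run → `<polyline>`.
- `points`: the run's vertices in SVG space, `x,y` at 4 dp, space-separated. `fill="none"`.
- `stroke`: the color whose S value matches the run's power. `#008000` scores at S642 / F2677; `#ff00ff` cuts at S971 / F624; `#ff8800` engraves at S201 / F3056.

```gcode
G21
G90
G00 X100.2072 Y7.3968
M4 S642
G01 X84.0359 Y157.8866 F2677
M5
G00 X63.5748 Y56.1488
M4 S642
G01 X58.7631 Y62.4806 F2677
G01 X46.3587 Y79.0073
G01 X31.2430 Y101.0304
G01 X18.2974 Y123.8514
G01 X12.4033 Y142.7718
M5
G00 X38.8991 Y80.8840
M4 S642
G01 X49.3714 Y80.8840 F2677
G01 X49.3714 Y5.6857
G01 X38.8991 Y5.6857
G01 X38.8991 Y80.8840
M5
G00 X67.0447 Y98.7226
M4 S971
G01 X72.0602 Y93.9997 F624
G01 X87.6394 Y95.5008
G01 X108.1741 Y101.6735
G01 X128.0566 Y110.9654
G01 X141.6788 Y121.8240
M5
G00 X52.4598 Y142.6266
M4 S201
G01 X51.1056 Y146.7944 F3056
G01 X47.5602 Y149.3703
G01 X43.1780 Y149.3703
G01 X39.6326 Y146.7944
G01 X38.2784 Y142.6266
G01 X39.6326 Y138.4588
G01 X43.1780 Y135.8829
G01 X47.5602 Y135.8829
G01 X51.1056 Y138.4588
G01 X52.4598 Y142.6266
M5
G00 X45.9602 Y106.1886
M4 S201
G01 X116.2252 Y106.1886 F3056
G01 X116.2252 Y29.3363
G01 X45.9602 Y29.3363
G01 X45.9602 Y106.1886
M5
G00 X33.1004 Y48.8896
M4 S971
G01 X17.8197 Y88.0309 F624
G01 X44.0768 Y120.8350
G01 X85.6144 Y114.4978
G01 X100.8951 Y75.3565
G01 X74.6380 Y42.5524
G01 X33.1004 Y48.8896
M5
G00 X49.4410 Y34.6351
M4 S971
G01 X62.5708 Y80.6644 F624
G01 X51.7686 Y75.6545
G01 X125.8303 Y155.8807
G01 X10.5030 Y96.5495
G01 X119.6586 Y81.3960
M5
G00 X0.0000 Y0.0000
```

Each laser-on run becomes one SVG element. Flip Y back into SVG space with y_svg = 162.9428 − y_machine.

Run 1: the run's S642 means `#008000` (score). The run is open, so emit a `<polyline>` with points (Y-flipped): 100.2072,155.5460 84.0359,5.0562.

Run 2: S642 ⇒ score layer `#008000`. The run is open, so emit a `<polyline>` with points (Y-flipped): 63.5748,106.7940 58.7631,100.4622 46.3587,83.9355 31.2430,61.9124 18.2974,39.0914 12.4033,20.1710.

Run 3: power S642 maps to stroke `#008000` (score). The run returns to its start, so emit a `<polygon>` with points (Y-flipped): 38.8991,82.0588 49.3714,82.0588 49.3714,157.2571 38.8991,157.2571.

Run 4: the run's S971 means `#ff00ff` (cut). The run is open, so emit a `<polyline>` with points (Y-flipped): 67.0447,64.2202 72.0602,68.9431 87.6394,67.4420 108.1741,61.2693 128.0566,51.9774 141.6788,41.1188.

Run 5: power S201 maps to stroke `#ff8800` (engrave). The run returns to its start, so emit a `<polygon>` with points (Y-flipped): 52.4598,20.3162 51.1056,16.1484 47.5602,13.5725 43.1780,13.5725 39.6326,16.1484 38.2784,20.3162 39.6326,24.4840 43.1780,27.0599 47.5602,27.0599 51.1056,24.4840.

Run 6: power S201 maps to stroke `#ff8800` (engrave). The run returns to its start, so emit a `<polygon>` with points (Y-flipped): 45.9602,56.7542 116.2252,56.7542 116.2252,133.6065 45.9602,133.6065.

Run 7: the run's S971 means `#ff00ff` (cut). The run returns to its start, so emit a `<polygon>` with points (Y-flipped): 33.1004,114.0532 17.8197,74.9119 44.0768,42.1078 85.6144,48.4450 100.8951,87.5863 74.6380,120.3904.

Run 8: power S971 maps to stroke `#ff00ff` (cut). The run is open, so emit a `<polyline>` with points (Y-flipped): 49.4410,128.3077 62.5708,82.2784 51.7686,87.2883 125.8303,7.0621 10.5030,66.3933 119.6586,81.5468.

<svg xmlns="http://www.w3.org/2000/svg" width="161.9135mm" height="162.9428mm" viewBox="0 0 161.9135 162.9428">
  <polyline points="100.2072,155.5460 84.0359,5.0562" fill="none" stroke="#008000"/>
  <polyline points="63.5748,106.7940 58.7631,100.4622 46.3587,83.9355 31.2430,61.9124 18.2974,39.0914 12.4033,20.1710" fill="none" stroke="#008000"/>
  <polygon points="38.8991,82.0588 49.3714,82.0588 49.3714,157.2571 38.8991,157.2571" fill="none" stroke="#008000"/>
  <polyline points="67.0447,64.2202 72.0602,68.9431 87.6394,67.4420 108.1741,61.2693 128.0566,51.9774 141.6788,41.1188" fill="none" stroke="#ff00ff"/>
  <polygon points="52.4598,20.3162 51.1056,16.1484 47.5602,13.5725 43.1780,13.5725 39.6326,16.1484 38.2784,20.3162 39.6326,24.4840 43.1780,27.0599 47.5602,27.0599 51.1056,24.4840" fill="none" stroke="#ff8800"/>
  <polygon points="45.9602,56.7542 116.2252,56.7542 116.2252,133.6065 45.9602,133.6065" fill="none" stroke="#ff8800"/>
  <polygon points="33.1004,114.0532 17.8197,74.9119 44.0768,42.1078 85.6144,48.4450 100.8951,87.5863 74.6380,120.3904" fill="none" stroke="#ff00ff"/>
  <polyline points="49.4410,128.3077 62.5708,82.2784 51.7686,87.2883 125.8303,7.0621 10.5030,66.3933 119.6586,81.5468" fill="none" stroke="#ff00ff"/>
</svg>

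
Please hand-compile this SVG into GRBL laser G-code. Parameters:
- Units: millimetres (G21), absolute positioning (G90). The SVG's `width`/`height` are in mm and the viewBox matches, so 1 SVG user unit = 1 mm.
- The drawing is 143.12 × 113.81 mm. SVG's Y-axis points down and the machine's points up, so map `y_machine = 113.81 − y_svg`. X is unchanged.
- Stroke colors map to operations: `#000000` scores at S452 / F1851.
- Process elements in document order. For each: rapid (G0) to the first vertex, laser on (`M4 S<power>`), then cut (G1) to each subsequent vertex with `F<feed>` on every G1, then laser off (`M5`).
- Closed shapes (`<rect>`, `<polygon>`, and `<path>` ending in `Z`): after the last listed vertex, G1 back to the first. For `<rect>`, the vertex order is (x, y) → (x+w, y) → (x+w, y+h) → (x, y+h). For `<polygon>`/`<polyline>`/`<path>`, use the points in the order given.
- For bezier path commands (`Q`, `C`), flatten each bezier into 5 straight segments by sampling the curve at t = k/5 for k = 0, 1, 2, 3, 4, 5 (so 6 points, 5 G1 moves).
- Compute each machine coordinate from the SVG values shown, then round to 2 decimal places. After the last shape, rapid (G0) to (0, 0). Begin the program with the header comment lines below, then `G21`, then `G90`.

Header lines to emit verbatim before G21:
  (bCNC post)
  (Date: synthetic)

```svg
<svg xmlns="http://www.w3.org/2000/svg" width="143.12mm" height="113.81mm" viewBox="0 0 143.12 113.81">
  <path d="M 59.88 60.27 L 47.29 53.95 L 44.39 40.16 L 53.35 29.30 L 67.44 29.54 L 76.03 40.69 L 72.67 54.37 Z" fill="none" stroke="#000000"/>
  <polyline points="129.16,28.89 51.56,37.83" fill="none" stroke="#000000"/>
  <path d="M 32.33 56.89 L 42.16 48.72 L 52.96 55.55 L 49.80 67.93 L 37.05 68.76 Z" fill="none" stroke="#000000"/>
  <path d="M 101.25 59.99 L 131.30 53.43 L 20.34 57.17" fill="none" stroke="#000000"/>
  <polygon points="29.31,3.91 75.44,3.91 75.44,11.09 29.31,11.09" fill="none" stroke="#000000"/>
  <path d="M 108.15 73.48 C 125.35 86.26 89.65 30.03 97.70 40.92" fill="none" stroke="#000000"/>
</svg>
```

Since the viewBox matches the mm dimensions, user units are millimetres directly. The only transform is the Y-flip y_m = 113.81 − y_svg.

Shape 1 is a regular polygon drawn with `<path>`. Its stroke #000000 means score at S452, F1851. After flipping Y the toolpath is (59.88,53.54) → (47.29,59.86) → (44.39,73.65) → (53.35,84.51) → (67.44,84.27) → (76.03,73.12) → (72.67,59.44) → (59.88,53.54), returning to the start.

Shape 2 is a line segment drawn with `<polyline>`. Its stroke #000000 means score at S452, F1851. After flipping Y the toolpath is (129.16,84.92) → (51.56,75.98).

Shape 3 is a regular polygon drawn with `<path>`. Its stroke #000000 means score at S452, F1851. After flipping Y the toolpath is (32.33,56.92) → (42.16,65.09) → (52.96,58.26) → (49.80,45.88) → (37.05,45.05) → (32.33,56.92), returning to the start.

Shape 4 is a open polyline drawn with `<path>`. Its stroke #000000 means score at S452, F1851. After flipping Y the toolpath is (101.25,53.82) → (131.30,60.38) → (20.34,56.64).

Shape 5 is a rectangle drawn with `<polygon>`. Its stroke #000000 means score at S452, F1851. After flipping Y the toolpath is (29.31,109.90) → (75.44,109.90) → (75.44,102.72) → (29.31,102.72) → (29.31,109.90), returning to the start.

Shape 6 is a cubic bezier drawn with `<path>`. Its stroke #000000 means score at S452, F1851. After flipping Y the toolpath is (108.15,40.33) → (112.90,39.85) → (109.58,49.41) → (102.85,62.45) → (97.35,72.46) → (97.70,72.89).

(bCNC post)
(Date: synthetic)
G21
G90
G0 X59.88 Y53.54
M4 S452
G1 X47.29 Y59.86 F1851
G1 X44.39 Y73.65 F1851
G1 X53.35 Y84.51 F1851
G1 X67.44 Y84.27 F1851
G1 X76.03 Y73.12 F1851
G1 X72.67 Y59.44 F1851
G1 X59.88 Y53.54 F1851
M5
G0 X129.16 Y84.92
M4 S452
G1 X51.56 Y75.98 F1851
M5
G0 X32.33 Y56.92
M4 S452
G1 X42.16 Y65.09 F1851
G1 X52.96 Y58.26 F1851
G1 X49.80 Y45.88 F1851
G1 X37.05 Y45.05 F1851
G1 X32.33 Y56.92 F1851
M5
G0 X101.25 Y53.82
M4 S452
G1 X131.30 Y60.38 F1851
G1 X20.34 Y56.64 F1851
M5
G0 X29.31 Y109.90
M4 S452
G1 X75.44 Y109.90 F1851
G1 X75.44 Y102.72 F1851
G1 X29.31 Y102.72 F1851
G1 X29.31 Y109.90 F1851
M5
G0 X108.15 Y40.33
M4 S452
G1 X112.90 Y39.85 F1851
G1 X109.58 Y49.41 F1851
G1 X102.85 Y62.45 F1851
G1 X97.35 Y72.46 F1851
G1 X97.70 Y72.89 F1851
M5
G0 X0.00 Y0.00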